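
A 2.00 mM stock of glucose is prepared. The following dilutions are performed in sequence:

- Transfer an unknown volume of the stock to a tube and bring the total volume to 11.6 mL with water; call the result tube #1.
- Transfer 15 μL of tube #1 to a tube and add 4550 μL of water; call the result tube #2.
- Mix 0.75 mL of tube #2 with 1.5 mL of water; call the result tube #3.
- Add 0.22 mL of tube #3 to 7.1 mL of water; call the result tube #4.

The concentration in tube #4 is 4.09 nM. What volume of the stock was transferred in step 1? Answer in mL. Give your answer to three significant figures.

0.721 mL

Step 1: v brought to 11.6 mL → factor = 11.6 mL/v
Step 2: 15 μL + 4550 μL = 4565 μL total → factor 4565/15 = 304.33
Step 3: 0.75 mL + 1.5 mL = 2.25 mL total → factor 2.25/0.75 = 3
Step 4: 0.22 mL + 7.1 mL = 7.32 mL total → factor 7.32/0.22 = 33.273
Product of known-step factors = 30378
Overall factor = 2.00 mM / (4.09 nM) = 4.89 × 10^5
Step-1 factor = 4.89 × 10^5 / 30378 = 16.097
v = 11.6 mL / 16.097 = 0.721 mL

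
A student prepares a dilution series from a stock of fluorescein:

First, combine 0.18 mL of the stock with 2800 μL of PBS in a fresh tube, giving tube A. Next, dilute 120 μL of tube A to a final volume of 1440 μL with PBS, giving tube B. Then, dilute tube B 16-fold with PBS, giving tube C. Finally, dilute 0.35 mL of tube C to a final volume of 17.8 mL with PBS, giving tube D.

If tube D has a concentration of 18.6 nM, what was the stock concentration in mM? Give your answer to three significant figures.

Step 1: 0.18 mL + 2800 μL = 2.98 mL total → factor 2.98/0.18 = 16.556
Step 2: 120 μL brought to 1440 μL → factor 1440/120 = 12
Step 3: 16-fold → factor 16
Step 4: 0.35 mL brought to 17.8 mL → factor 17.8/0.35 = 50.857
Overall dilution factor = 16.556 × 12 × 16 × 50.857 = 1.6166 × 10^5
Stock = 18.6 nM × 1.6166 × 10^5 = 3.007 × 10^6 nM = 3.01 mM

3.01 mM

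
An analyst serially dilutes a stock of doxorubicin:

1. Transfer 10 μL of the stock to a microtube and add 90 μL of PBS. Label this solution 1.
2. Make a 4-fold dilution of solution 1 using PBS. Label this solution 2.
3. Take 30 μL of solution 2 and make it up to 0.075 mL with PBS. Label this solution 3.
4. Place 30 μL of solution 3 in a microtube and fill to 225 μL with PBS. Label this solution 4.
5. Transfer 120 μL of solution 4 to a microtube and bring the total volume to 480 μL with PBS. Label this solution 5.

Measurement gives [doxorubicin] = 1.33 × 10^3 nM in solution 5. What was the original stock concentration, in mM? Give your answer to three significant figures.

Step 1: 10 μL + 90 μL = 100 μL total → factor 100/10 = 10
Step 2: 4-fold → factor 4
Step 3: 30 μL brought to 0.075 mL → factor 75/30 = 2.5
Step 4: 30 μL brought to 225 μL → factor 225/30 = 7.5
Step 5: 120 μL brought to 480 μL → factor 480/120 = 4
Overall dilution factor = 10 × 4 × 2.5 × 7.5 × 4 = 3000
Stock = 1.33 × 10^3 nM × 3000 = 3.990 × 10^6 nM = 3.99 mM

3.99 mM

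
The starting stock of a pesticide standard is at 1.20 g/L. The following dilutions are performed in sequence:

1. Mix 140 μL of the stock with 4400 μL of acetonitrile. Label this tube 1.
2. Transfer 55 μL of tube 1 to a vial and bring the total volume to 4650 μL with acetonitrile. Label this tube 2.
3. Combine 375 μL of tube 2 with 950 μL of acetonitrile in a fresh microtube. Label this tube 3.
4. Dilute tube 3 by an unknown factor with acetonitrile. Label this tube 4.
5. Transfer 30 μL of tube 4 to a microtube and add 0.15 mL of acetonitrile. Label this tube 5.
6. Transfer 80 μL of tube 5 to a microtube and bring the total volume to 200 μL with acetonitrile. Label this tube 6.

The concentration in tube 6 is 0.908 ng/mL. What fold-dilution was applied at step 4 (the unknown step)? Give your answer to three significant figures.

9.09-fold

Step 1: 140 μL + 4400 μL = 4540 μL total → factor 4540/140 = 32.429
Step 2: 55 μL brought to 4650 μL → factor 4650/55 = 84.545
Step 3: 375 μL + 950 μL = 1325 μL total → factor 1325/375 = 3.5333
Step 4: unknown factor x
Step 5: 30 μL + 0.15 mL = 180 μL total → factor 180/30 = 6
Step 6: 80 μL brought to 200 μL → factor 200/80 = 2.5
Product of known-step factors = 1.4531 × 10^5
Overall factor = 1.20 g/L / (0.908 ng/mL) = 1.3216 × 10^6
x = 1.3216 × 10^6 / 1.4531 × 10^5 = 9.09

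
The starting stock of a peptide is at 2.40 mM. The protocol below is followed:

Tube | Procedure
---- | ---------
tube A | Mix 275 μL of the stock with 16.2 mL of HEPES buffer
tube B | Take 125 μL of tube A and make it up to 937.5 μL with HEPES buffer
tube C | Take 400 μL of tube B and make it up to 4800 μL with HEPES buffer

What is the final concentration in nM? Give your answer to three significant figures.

Step 1: 275 μL + 16.2 mL = 16475 μL total → factor 16475/275 = 59.909
Step 2: 125 μL brought to 937.5 μL → factor 937.5/125 = 7.5
Step 3: 400 μL brought to 4800 μL → factor 4800/400 = 12
Overall dilution factor = 59.909 × 7.5 × 12 = 5391.8
Final = 2.40 mM / 5391.8 = 0.0004451 mM = 445 nM

445 nM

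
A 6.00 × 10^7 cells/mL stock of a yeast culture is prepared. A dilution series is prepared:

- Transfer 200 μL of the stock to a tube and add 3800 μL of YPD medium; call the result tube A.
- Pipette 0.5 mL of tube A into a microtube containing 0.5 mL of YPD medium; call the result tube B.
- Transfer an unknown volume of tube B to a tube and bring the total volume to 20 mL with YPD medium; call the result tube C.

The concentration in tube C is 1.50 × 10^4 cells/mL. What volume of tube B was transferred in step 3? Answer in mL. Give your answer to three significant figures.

0.200 mL

Step 1: 200 μL + 3800 μL = 4000 μL total → factor 4000/200 = 20
Step 2: 0.5 mL + 0.5 mL = 1 mL total → factor 1/0.5 = 2
Step 3: v brought to 20 mL → factor = 20 mL/v
Product of known-step factors = 40
Overall factor = 6.00 × 10^7 cells/mL / (1.50 × 10^4 cells/mL) = 4000
Step-3 factor = 4000 / 40 = 100
v = 20 mL / 100 = 0.200 mL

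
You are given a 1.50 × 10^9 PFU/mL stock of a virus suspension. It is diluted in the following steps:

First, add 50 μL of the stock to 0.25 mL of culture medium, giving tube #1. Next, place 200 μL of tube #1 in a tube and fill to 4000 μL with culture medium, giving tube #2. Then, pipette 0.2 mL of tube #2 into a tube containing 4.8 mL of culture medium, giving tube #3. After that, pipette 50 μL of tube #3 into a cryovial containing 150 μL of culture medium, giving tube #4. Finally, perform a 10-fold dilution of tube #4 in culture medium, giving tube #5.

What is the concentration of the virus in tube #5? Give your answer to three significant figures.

Step 1: 50 μL + 0.25 mL = 300 μL total → factor 300/50 = 6
Step 2: 200 μL brought to 4000 μL → factor 4000/200 = 20
Step 3: 0.2 mL + 4.8 mL = 5 mL total → factor 5/0.2 = 25
Step 4: 50 μL + 150 μL = 200 μL total → factor 200/50 = 4
Step 5: 10-fold → factor 10
Overall dilution factor = 6 × 20 × 25 × 4 × 10 = 1.2 × 10^5
Final = 1.50 × 10^9 PFU/mL / 1.2 × 10^5 = 1.25 × 10^4 PFU/mL

1.25 × 10^4 PFU/mL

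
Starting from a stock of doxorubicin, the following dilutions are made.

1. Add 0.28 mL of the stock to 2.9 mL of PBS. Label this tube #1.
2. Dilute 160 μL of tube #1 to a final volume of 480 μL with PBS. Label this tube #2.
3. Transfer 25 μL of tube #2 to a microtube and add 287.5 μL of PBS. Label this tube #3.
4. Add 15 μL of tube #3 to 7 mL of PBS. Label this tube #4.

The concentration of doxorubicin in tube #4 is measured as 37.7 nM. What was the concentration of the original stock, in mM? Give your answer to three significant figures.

Step 1: 0.28 mL + 2.9 mL = 3.18 mL total → factor 3.18/0.28 = 11.357
Step 2: 160 μL brought to 480 μL → factor 480/160 = 3
Step 3: 25 μL + 287.5 μL = 312.5 μL total → factor 312.5/25 = 12.5
Step 4: 15 μL + 7 mL = 7015 μL total → factor 7015/15 = 467.67
Overall dilution factor = 11.357 × 3 × 12.5 × 467.67 = 1.9918 × 10^5
Stock = 37.7 nM × 1.9918 × 10^5 = 7.509 × 10^6 nM = 7.51 mM

7.51 mM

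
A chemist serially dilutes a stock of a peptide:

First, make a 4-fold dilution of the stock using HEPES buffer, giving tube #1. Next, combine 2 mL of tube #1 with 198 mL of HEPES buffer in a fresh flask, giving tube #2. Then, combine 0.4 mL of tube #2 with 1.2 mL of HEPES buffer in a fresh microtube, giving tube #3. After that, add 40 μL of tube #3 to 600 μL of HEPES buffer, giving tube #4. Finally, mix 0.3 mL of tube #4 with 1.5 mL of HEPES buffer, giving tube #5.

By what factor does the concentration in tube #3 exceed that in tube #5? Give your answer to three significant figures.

Step 1: 4-fold → factor 4
Step 2: 2 mL + 198 mL = 200 mL total → factor 200/2 = 100
Step 3: 0.4 mL + 1.2 mL = 1.6 mL total → factor 1.6/0.4 = 4
Step 4: 40 μL + 600 μL = 640 μL total → factor 640/40 = 16
Step 5: 0.3 mL + 1.5 mL = 1.8 mL total → factor 1.8/0.3 = 6
Dilution factor to tube #3 = 1600; to tube #5 = 1.536 × 10^5
[tube #3]/[tube #5] = (factor to tube #5)/(factor to tube #3) = 1.536 × 10^5/1600 = 96.0

96.0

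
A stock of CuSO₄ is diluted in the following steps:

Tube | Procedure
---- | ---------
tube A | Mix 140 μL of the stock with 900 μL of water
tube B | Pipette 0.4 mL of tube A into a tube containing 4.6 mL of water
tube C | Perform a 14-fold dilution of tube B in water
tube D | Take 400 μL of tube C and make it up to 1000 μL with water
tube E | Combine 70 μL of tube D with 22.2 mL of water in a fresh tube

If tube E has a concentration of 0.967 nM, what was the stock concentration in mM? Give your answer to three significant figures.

Step 1: 140 μL + 900 μL = 1040 μL total → factor 1040/140 = 7.4286
Step 2: 0.4 mL + 4.6 mL = 5 mL total → factor 5/0.4 = 12.5
Step 3: 14-fold → factor 14
Step 4: 400 μL brought to 1000 μL → factor 1000/400 = 2.5
Step 5: 70 μL + 22.2 mL = 22270 μL total → factor 22270/70 = 318.14
Overall dilution factor = 7.4286 × 12.5 × 14 × 2.5 × 318.14 = 1.034 × 10^6
Stock = 0.967 nM × 1.034 × 10^6 = 9.998 × 10^5 nM = 1.00 mM

1.00 mM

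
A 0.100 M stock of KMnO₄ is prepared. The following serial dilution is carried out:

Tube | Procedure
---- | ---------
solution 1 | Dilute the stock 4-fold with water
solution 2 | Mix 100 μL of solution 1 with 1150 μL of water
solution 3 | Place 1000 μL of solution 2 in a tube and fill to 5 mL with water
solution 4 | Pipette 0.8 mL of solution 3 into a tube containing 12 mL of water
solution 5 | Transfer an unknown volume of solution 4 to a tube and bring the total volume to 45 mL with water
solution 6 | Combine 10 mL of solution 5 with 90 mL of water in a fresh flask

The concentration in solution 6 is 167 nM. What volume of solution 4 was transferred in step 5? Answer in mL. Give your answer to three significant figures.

3.01 mL

Step 1: 4-fold → factor 4
Step 2: 100 μL + 1150 μL = 1250 μL total → factor 1250/100 = 12.5
Step 3: 1000 μL brought to 5 mL → factor 5000/1000 = 5
Step 4: 0.8 mL + 12 mL = 12.8 mL total → factor 12.8/0.8 = 16
Step 5: v brought to 45 mL → factor = 45 mL/v
Step 6: 10 mL + 90 mL = 100 mL total → factor 100/10 = 10
Product of known-step factors = 40000
Overall factor = 0.100 M / (167 nM) = 5.988 × 10^5
Step-5 factor = 5.988 × 10^5 / 40000 = 14.97
v = 45 mL / 14.97 = 3.01 mL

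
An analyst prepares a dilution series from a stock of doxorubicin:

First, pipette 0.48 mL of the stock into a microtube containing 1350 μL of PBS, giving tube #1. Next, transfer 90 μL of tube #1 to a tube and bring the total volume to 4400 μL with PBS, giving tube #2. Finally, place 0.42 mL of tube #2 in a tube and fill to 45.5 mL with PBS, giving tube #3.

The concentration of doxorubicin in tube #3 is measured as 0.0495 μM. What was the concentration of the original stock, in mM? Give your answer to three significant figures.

Step 1: 0.48 mL + 1350 μL = 1.83 mL total → factor 1.83/0.48 = 3.8125
Step 2: 90 μL brought to 4400 μL → factor 4400/90 = 48.889
Step 3: 0.42 mL brought to 45.5 mL → factor 45.5/0.42 = 108.33
Overall dilution factor = 3.8125 × 48.889 × 108.33 = 20192
Stock = 0.0495 μM × 20192 = 999.5 μM = 1.00 mM

1.00 mM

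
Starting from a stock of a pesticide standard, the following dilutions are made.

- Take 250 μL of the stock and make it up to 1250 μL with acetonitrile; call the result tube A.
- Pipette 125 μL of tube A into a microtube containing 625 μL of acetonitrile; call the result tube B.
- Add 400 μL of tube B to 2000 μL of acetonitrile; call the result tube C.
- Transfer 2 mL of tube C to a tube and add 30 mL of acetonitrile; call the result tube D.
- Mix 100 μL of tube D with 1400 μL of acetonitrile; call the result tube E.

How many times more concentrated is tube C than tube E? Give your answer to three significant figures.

240

Step 1: 250 μL brought to 1250 μL → factor 1250/250 = 5
Step 2: 125 μL + 625 μL = 750 μL total → factor 750/125 = 6
Step 3: 400 μL + 2000 μL = 2400 μL total → factor 2400/400 = 6
Step 4: 2 mL + 30 mL = 32 mL total → factor 32/2 = 16
Step 5: 100 μL + 1400 μL = 1500 μL total → factor 1500/100 = 15
Dilution factor to tube C = 180; to tube E = 43200
[tube C]/[tube E] = (factor to tube E)/(factor to tube C) = 43200/180 = 240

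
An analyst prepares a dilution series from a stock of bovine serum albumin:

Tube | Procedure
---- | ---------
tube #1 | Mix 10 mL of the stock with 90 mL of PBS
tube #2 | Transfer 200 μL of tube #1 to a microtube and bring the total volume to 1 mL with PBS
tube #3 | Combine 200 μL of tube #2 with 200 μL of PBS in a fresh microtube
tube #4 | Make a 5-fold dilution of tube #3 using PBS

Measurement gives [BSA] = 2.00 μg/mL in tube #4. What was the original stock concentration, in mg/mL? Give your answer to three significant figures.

Step 1: 10 mL + 90 mL = 100 mL total → factor 100/10 = 10
Step 2: 200 μL brought to 1 mL → factor 1000/200 = 5
Step 3: 200 μL + 200 μL = 400 μL total → factor 400/200 = 2
Step 4: 5-fold → factor 5
Overall dilution factor = 10 × 5 × 2 × 5 = 500
Stock = 2.00 μg/mL × 500 = 1000 μg/mL = 1.00 mg/mL

1.00 mg/mL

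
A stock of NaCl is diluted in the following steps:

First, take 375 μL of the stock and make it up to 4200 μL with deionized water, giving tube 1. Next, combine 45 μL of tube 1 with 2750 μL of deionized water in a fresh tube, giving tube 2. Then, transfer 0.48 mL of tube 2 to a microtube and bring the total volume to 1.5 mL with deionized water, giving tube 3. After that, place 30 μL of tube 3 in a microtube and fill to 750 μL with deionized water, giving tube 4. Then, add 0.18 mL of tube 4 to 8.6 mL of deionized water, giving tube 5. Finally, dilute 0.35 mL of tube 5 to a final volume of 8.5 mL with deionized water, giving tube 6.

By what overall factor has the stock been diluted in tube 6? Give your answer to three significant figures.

6.44 × 10^7

Step 1: 375 μL brought to 4200 μL → factor 4200/375 = 11.2
Step 2: 45 μL + 2750 μL = 2795 μL total → factor 2795/45 = 62.111
Step 3: 0.48 mL brought to 1.5 mL → factor 1.5/0.48 = 3.125
Step 4: 30 μL brought to 750 μL → factor 750/30 = 25
Step 5: 0.18 mL + 8.6 mL = 8.78 mL total → factor 8.78/0.18 = 48.778
Step 6: 0.35 mL brought to 8.5 mL → factor 8.5/0.35 = 24.286
Overall dilution factor = 11.2 × 62.111 × 3.125 × 25 × 48.778 × 24.286 = 6.438 × 10^7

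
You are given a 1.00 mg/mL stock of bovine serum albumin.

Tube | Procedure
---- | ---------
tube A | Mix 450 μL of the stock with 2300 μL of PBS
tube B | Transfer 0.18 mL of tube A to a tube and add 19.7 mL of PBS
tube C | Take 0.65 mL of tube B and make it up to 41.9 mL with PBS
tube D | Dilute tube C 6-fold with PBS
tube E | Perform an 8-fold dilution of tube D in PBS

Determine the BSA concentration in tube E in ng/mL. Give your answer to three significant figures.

0.479 ng/mL

Step 1: 450 μL + 2300 μL = 2750 μL total → factor 2750/450 = 6.1111
Step 2: 0.18 mL + 19.7 mL = 19.88 mL total → factor 19.88/0.18 = 110.44
Step 3: 0.65 mL brought to 41.9 mL → factor 41.9/0.65 = 64.462
Step 4: 6-fold → factor 6
Step 5: 8-fold → factor 8
Overall dilution factor = 6.1111 × 110.44 × 64.462 × 6 × 8 = 2.0884 × 10^6
Final = 1.00 mg/mL / 2.0884 × 10^6 = 4.788 × 10^-7 mg/mL = 0.479 ng/mL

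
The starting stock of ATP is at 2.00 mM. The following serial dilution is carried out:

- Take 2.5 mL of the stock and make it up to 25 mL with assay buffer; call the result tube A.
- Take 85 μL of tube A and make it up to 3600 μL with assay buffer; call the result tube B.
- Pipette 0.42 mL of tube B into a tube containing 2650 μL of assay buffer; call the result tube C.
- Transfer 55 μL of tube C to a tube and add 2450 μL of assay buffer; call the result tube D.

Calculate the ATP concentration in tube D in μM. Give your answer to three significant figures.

Step 1: 2.5 mL brought to 25 mL → factor 25/2.5 = 10
Step 2: 85 μL brought to 3600 μL → factor 3600/85 = 42.353
Step 3: 0.42 mL + 2650 μL = 3.07 mL total → factor 3.07/0.42 = 7.3095
Step 4: 55 μL + 2450 μL = 2505 μL total → factor 2505/55 = 45.545
Dilution factor through tube D = 10 × 42.353 × 7.3095 × 45.545 = 1.41 × 10^5
[tube D] = 2.00 mM / 1.41 × 10^5 = 1.418 × 10^-5 mM = 0.0142 μM

0.0142 μM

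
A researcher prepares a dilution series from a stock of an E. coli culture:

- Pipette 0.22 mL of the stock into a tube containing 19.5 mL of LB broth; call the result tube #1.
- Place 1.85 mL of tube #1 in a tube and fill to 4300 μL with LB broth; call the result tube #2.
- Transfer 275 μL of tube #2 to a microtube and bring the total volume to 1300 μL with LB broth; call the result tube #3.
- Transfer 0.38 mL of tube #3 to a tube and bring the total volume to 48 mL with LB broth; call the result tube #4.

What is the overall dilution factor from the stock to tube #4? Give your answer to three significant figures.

1.24 × 10^5

Step 1: 0.22 mL + 19.5 mL = 19.72 mL total → factor 19.72/0.22 = 89.636
Step 2: 1.85 mL brought to 4300 μL → factor 4.3/1.85 = 2.3243
Step 3: 275 μL brought to 1300 μL → factor 1300/275 = 4.7273
Step 4: 0.38 mL brought to 48 mL → factor 48/0.38 = 126.32
Overall dilution factor = 89.636 × 2.3243 × 4.7273 × 126.32 = 1.2441 × 10^5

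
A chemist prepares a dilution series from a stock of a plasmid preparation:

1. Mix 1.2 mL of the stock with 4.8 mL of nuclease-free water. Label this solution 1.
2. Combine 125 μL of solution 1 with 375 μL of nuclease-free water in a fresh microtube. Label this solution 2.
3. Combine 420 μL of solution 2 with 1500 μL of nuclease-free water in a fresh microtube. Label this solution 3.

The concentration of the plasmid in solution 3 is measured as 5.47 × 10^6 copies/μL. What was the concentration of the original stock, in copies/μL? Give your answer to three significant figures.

5.00 × 10^8 copies/μL

Step 1: 1.2 mL + 4.8 mL = 6 mL total → factor 6/1.2 = 5
Step 2: 125 μL + 375 μL = 500 μL total → factor 500/125 = 4
Step 3: 420 μL + 1500 μL = 1920 μL total → factor 1920/420 = 4.5714
Overall dilution factor = 5 × 4 × 4.5714 = 91.429
Stock = 5.47 × 10^6 copies/μL × 91.429 = 5.00 × 10^8 copies/μL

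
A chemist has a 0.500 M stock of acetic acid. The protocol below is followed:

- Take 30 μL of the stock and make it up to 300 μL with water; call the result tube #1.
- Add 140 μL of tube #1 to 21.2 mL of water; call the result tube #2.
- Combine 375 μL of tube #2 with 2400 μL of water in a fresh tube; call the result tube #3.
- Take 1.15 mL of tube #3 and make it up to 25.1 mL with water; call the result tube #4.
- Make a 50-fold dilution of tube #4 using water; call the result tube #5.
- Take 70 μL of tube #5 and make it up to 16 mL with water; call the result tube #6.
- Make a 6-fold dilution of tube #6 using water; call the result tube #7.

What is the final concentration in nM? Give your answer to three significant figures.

0.0296 nM

Step 1: 30 μL brought to 300 μL → factor 300/30 = 10
Step 2: 140 μL + 21.2 mL = 21340 μL total → factor 21340/140 = 152.43
Step 3: 375 μL + 2400 μL = 2775 μL total → factor 2775/375 = 7.4
Step 4: 1.15 mL brought to 25.1 mL → factor 25.1/1.15 = 21.826
Step 5: 50-fold → factor 50
Step 6: 70 μL brought to 16 mL → factor 16000/70 = 228.57
Step 7: 6-fold → factor 6
Overall dilution factor = 10 × 152.43 × 7.4 × 21.826 × 50 × 228.57 × 6 = 1.6882 × 10^10
Final = 0.500 M / 1.6882 × 10^10 = 2.962 × 10^-11 M = 0.0296 nM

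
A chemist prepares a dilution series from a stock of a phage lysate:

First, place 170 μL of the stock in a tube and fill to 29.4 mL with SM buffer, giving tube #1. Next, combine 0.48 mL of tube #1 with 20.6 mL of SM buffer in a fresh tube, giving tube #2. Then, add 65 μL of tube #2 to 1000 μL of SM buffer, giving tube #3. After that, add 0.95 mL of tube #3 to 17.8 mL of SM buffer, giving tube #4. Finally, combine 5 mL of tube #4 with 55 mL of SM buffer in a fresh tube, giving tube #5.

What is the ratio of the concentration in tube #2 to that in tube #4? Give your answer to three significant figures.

323

Step 1: 170 μL brought to 29.4 mL → factor 29400/170 = 172.94
Step 2: 0.48 mL + 20.6 mL = 21.08 mL total → factor 21.08/0.48 = 43.917
Step 3: 65 μL + 1000 μL = 1065 μL total → factor 1065/65 = 16.385
Step 4: 0.95 mL + 17.8 mL = 18.75 mL total → factor 18.75/0.95 = 19.737
Dilution factor to tube #2 = 7595; to tube #4 = 2.4561 × 10^6
[tube #2]/[tube #4] = (factor to tube #4)/(factor to tube #2) = 2.4561 × 10^6/7595 = 323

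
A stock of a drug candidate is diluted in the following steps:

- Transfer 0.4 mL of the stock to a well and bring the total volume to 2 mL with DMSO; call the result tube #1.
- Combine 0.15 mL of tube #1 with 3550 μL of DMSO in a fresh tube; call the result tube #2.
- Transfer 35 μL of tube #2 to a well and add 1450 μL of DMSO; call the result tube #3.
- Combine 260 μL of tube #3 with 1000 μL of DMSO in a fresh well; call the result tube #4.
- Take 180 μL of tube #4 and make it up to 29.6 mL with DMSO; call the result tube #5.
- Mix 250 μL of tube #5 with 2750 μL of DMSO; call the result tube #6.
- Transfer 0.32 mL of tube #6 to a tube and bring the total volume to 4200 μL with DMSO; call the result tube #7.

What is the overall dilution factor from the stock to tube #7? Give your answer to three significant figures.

6.57 × 10^8

Step 1: 0.4 mL brought to 2 mL → factor 2/0.4 = 5
Step 2: 0.15 mL + 3550 μL = 3.7 mL total → factor 3.7/0.15 = 24.667
Step 3: 35 μL + 1450 μL = 1485 μL total → factor 1485/35 = 42.429
Step 4: 260 μL + 1000 μL = 1260 μL total → factor 1260/260 = 4.8462
Step 5: 180 μL brought to 29.6 mL → factor 29600/180 = 164.44
Step 6: 250 μL + 2750 μL = 3000 μL total → factor 3000/250 = 12
Step 7: 0.32 mL brought to 4200 μL → factor 4.2/0.32 = 13.125
Overall dilution factor = 5 × 24.667 × 42.429 × 4.8462 × 164.44 × 12 × 13.125 = 6.568 × 10^8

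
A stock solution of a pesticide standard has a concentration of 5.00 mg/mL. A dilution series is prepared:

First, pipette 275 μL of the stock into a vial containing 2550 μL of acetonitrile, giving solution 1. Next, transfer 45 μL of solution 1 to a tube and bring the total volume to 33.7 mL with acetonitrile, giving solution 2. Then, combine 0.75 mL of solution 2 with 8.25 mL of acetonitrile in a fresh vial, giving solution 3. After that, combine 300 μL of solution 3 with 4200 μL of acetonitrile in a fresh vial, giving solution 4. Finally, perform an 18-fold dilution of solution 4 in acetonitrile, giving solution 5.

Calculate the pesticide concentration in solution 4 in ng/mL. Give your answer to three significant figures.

Step 1: 275 μL + 2550 μL = 2825 μL total → factor 2825/275 = 10.273
Step 2: 45 μL brought to 33.7 mL → factor 33700/45 = 748.89
Step 3: 0.75 mL + 8.25 mL = 9 mL total → factor 9/0.75 = 12
Step 4: 300 μL + 4200 μL = 4500 μL total → factor 4500/300 = 15
Dilution factor through solution 4 = 10.273 × 748.89 × 12 × 15 = 1.3848 × 10^6
[solution 4] = 5.00 mg/mL / 1.3848 × 10^6 = 3.611 × 10^-6 mg/mL = 3.61 ng/mL

3.61 ng/mL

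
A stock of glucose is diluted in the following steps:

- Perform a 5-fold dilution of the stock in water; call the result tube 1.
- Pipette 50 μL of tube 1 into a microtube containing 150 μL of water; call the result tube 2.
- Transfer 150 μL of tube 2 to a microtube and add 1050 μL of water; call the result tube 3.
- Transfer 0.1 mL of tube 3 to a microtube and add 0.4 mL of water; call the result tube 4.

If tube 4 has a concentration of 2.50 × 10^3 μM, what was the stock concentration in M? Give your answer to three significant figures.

Step 1: 5-fold → factor 5
Step 2: 50 μL + 150 μL = 200 μL total → factor 200/50 = 4
Step 3: 150 μL + 1050 μL = 1200 μL total → factor 1200/150 = 8
Step 4: 0.1 mL + 0.4 mL = 0.5 mL total → factor 0.5/0.1 = 5
Overall dilution factor = 5 × 4 × 8 × 5 = 800
Stock = 2.50 × 10^3 μM × 800 = 2.000 × 10^6 μM = 2.00 M

2.00 M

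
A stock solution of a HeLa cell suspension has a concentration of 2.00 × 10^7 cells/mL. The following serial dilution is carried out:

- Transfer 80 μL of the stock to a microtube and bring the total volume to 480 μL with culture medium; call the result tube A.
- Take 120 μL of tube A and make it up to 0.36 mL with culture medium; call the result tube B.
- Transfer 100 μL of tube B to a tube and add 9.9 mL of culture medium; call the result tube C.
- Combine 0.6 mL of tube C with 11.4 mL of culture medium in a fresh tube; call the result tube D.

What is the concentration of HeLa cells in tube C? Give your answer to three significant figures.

Step 1: 80 μL brought to 480 μL → factor 480/80 = 6
Step 2: 120 μL brought to 0.36 mL → factor 360/120 = 3
Step 3: 100 μL + 9.9 mL = 10000 μL total → factor 10000/100 = 100
Dilution factor through tube C = 6 × 3 × 100 = 1800
[tube C] = 2.00 × 10^7 cells/mL / 1800 = 1.11 × 10^4 cells/mL

1.11 × 10^4 cells/mL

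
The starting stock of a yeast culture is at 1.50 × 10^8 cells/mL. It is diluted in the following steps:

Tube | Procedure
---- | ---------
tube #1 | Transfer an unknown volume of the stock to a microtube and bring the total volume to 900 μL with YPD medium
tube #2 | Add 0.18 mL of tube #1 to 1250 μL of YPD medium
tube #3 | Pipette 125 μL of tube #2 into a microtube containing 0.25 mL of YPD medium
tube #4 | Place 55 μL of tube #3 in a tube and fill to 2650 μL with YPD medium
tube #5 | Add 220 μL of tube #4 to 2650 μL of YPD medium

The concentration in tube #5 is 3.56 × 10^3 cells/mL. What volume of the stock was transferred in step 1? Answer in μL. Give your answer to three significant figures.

320 μL

Step 1: v brought to 900 μL → factor = 900 μL/v
Step 2: 0.18 mL + 1250 μL = 1.43 mL total → factor 1.43/0.18 = 7.9444
Step 3: 125 μL + 0.25 mL = 375 μL total → factor 375/125 = 3
Step 4: 55 μL brought to 2650 μL → factor 2650/55 = 48.182
Step 5: 220 μL + 2650 μL = 2870 μL total → factor 2870/220 = 13.045
Product of known-step factors = 14981
Overall factor = 1.50 × 10^8 cells/mL / (3.56 × 10^3 cells/mL) = 42135
Step-1 factor = 42135 / 14981 = 2.8126
v = 900 μL / 2.8126 = 320 μL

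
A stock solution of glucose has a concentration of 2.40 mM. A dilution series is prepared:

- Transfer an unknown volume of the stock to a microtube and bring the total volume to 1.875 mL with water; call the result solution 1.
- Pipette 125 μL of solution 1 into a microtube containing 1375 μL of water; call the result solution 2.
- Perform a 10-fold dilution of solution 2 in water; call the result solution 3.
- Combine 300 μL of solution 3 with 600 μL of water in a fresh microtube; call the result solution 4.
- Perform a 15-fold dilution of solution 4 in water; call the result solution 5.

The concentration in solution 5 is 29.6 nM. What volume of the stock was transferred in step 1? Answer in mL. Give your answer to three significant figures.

0.125 mL

Step 1: v brought to 1.875 mL → factor = 1.875 mL/v
Step 2: 125 μL + 1375 μL = 1500 μL total → factor 1500/125 = 12
Step 3: 10-fold → factor 10
Step 4: 300 μL + 600 μL = 900 μL total → factor 900/300 = 3
Step 5: 15-fold → factor 15
Product of known-step factors = 5400
Overall factor = 2.40 mM / (29.6 nM) = 81081
Step-1 factor = 81081 / 5400 = 15.015
v = 1.875 mL / 15.015 = 0.125 mL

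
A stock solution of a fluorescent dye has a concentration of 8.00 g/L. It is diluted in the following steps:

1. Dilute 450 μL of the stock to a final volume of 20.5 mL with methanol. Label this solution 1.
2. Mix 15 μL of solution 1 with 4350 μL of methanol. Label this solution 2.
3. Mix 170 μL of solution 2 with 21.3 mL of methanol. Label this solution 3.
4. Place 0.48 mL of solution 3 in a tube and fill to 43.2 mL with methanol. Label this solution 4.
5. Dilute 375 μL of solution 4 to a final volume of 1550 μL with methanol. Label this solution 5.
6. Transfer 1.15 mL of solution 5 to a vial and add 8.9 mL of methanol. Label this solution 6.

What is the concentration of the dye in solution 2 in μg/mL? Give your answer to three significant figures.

0.603 μg/mL

Step 1: 450 μL brought to 20.5 mL → factor 20500/450 = 45.556
Step 2: 15 μL + 4350 μL = 4365 μL total → factor 4365/15 = 291
Dilution factor through solution 2 = 45.556 × 291 = 13257
[solution 2] = 8.00 g/L / 13257 = 0.0006035 g/L = 0.603 μg/mL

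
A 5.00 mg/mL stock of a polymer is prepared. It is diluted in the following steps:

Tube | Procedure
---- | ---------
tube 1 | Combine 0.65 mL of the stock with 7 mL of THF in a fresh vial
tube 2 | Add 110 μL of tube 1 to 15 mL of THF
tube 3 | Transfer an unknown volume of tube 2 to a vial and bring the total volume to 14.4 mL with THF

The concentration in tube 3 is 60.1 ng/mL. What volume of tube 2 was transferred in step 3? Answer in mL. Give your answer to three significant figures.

Step 1: 0.65 mL + 7 mL = 7.65 mL total → factor 7.65/0.65 = 11.769
Step 2: 110 μL + 15 mL = 15110 μL total → factor 15110/110 = 137.36
Step 3: v brought to 14.4 mL → factor = 14.4 mL/v
Product of known-step factors = 1616.7
Overall factor = 5.00 mg/mL / (60.1 ng/mL) = 83195
Step-3 factor = 83195 / 1616.7 = 51.461
v = 14.4 mL / 51.461 = 0.280 mL

0.280 mL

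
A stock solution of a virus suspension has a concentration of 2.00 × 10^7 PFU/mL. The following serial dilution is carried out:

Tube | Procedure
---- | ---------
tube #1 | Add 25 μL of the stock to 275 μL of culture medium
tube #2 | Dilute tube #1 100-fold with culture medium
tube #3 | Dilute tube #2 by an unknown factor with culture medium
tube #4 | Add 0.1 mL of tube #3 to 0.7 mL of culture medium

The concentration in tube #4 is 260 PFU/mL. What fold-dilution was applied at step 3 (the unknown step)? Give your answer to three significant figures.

8.01-fold

Step 1: 25 μL + 275 μL = 300 μL total → factor 300/25 = 12
Step 2: 100-fold → factor 100
Step 3: unknown factor x
Step 4: 0.1 mL + 0.7 mL = 0.8 mL total → factor 0.8/0.1 = 8
Product of known-step factors = 9600
Overall factor = 2.00 × 10^7 PFU/mL / (260 PFU/mL) = 76923
x = 76923 / 9600 = 8.01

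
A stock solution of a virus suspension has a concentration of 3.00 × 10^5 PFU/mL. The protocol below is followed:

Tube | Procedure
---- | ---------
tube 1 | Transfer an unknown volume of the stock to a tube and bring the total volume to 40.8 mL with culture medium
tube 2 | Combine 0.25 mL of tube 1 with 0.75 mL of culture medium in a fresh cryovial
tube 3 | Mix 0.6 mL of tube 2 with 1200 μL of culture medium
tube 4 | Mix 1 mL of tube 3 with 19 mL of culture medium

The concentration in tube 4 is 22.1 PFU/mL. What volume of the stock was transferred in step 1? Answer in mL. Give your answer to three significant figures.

Step 1: v brought to 40.8 mL → factor = 40.8 mL/v
Step 2: 0.25 mL + 0.75 mL = 1 mL total → factor 1/0.25 = 4
Step 3: 0.6 mL + 1200 μL = 1.8 mL total → factor 1.8/0.6 = 3
Step 4: 1 mL + 19 mL = 20 mL total → factor 20/1 = 20
Product of known-step factors = 240
Overall factor = 3.00 × 10^5 PFU/mL / (22.1 PFU/mL) = 13575
Step-1 factor = 13575 / 240 = 56.561
v = 40.8 mL / 56.561 = 0.721 mL

0.721 mL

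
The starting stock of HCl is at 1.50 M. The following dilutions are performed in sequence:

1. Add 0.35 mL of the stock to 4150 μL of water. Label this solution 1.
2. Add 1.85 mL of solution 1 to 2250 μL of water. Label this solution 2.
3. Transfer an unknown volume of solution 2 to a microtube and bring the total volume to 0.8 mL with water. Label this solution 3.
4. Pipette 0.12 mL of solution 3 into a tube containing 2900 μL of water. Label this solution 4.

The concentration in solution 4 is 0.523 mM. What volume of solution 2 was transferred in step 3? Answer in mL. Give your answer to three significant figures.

Step 1: 0.35 mL + 4150 μL = 4.5 mL total → factor 4.5/0.35 = 12.857
Step 2: 1.85 mL + 2250 μL = 4.1 mL total → factor 4.1/1.85 = 2.2162
Step 3: v brought to 0.8 mL → factor = 0.8 mL/v
Step 4: 0.12 mL + 2900 μL = 3.02 mL total → factor 3.02/0.12 = 25.167
Product of known-step factors = 717.1
Overall factor = 1.50 M / (0.523 mM) = 2868.1
Step-3 factor = 2868.1 / 717.1 = 3.9995
v = 0.8 mL / 3.9995 = 0.200 mL

0.200 mL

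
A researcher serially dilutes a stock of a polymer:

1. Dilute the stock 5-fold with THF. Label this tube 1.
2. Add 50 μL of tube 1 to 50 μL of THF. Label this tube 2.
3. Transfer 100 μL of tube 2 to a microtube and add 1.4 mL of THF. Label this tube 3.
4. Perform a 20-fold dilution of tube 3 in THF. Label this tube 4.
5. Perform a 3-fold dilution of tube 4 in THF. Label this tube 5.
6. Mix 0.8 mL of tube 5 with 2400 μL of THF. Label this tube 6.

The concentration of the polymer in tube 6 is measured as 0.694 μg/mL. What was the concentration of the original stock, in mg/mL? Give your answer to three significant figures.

Step 1: 5-fold → factor 5
Step 2: 50 μL + 50 μL = 100 μL total → factor 100/50 = 2
Step 3: 100 μL + 1.4 mL = 1500 μL total → factor 1500/100 = 15
Step 4: 20-fold → factor 20
Step 5: 3-fold → factor 3
Step 6: 0.8 mL + 2400 μL = 3.2 mL total → factor 3.2/0.8 = 4
Overall dilution factor = 5 × 2 × 15 × 20 × 3 × 4 = 36000
Stock = 0.694 μg/mL × 36000 = 2.498 × 10^4 μg/mL = 25.0 mg/mL

25.0 mg/mL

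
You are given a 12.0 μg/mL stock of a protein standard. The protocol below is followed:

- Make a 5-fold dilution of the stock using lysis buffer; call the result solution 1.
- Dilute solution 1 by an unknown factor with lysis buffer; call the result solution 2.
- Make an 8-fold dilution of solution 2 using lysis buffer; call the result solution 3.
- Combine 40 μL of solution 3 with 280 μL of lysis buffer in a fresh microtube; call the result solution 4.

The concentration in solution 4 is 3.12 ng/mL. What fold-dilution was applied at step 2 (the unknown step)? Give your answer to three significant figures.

12.0-fold

Step 1: 5-fold → factor 5
Step 2: unknown factor x
Step 3: 8-fold → factor 8
Step 4: 40 μL + 280 μL = 320 μL total → factor 320/40 = 8
Product of known-step factors = 320
Overall factor = 12.0 μg/mL / (3.12 ng/mL) = 3846.2
x = 3846.2 / 320 = 12.0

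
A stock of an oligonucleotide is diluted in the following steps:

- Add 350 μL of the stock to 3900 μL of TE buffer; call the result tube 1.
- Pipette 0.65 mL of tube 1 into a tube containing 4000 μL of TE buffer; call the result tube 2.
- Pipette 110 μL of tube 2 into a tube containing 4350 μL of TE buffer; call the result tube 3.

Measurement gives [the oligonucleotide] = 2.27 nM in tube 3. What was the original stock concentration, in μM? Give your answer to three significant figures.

Step 1: 350 μL + 3900 μL = 4250 μL total → factor 4250/350 = 12.143
Step 2: 0.65 mL + 4000 μL = 4.65 mL total → factor 4.65/0.65 = 7.1538
Step 3: 110 μL + 4350 μL = 4460 μL total → factor 4460/110 = 40.545
Overall dilution factor = 12.143 × 7.1538 × 40.545 = 3522.1
Stock = 2.27 nM × 3522.1 = 7995 nM = 8.00 μM

8.00 μM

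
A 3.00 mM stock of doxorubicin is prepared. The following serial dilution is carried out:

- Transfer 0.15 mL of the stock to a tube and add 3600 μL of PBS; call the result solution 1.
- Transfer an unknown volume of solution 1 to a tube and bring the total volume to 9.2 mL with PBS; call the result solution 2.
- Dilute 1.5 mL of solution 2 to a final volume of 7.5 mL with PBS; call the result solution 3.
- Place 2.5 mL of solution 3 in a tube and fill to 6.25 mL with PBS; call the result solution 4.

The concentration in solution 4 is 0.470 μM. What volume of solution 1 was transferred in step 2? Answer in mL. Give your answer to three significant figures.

0.450 mL

Step 1: 0.15 mL + 3600 μL = 3.75 mL total → factor 3.75/0.15 = 25
Step 2: v brought to 9.2 mL → factor = 9.2 mL/v
Step 3: 1.5 mL brought to 7.5 mL → factor 7.5/1.5 = 5
Step 4: 2.5 mL brought to 6.25 mL → factor 6.25/2.5 = 2.5
Product of known-step factors = 312.5
Overall factor = 3.00 mM / (0.470 μM) = 6383
Step-2 factor = 6383 / 312.5 = 20.426
v = 9.2 mL / 20.426 = 0.450 mL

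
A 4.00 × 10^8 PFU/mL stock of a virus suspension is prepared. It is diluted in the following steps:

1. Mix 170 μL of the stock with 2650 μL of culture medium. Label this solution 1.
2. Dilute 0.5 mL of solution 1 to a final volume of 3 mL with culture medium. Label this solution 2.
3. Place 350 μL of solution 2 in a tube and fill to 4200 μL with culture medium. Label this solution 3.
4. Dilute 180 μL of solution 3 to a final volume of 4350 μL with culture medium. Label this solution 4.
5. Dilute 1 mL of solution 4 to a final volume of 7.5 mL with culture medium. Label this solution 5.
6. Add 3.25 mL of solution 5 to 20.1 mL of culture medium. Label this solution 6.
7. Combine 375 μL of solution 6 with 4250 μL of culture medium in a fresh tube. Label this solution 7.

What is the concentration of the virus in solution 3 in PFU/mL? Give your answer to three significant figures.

3.35 × 10^5 PFU/mL

Step 1: 170 μL + 2650 μL = 2820 μL total → factor 2820/170 = 16.588
Step 2: 0.5 mL brought to 3 mL → factor 3/0.5 = 6
Step 3: 350 μL brought to 4200 μL → factor 4200/350 = 12
Dilution factor through solution 3 = 16.588 × 6 × 12 = 1194.4
[solution 3] = 4.00 × 10^8 PFU/mL / 1194.4 = 3.35 × 10^5 PFU/mL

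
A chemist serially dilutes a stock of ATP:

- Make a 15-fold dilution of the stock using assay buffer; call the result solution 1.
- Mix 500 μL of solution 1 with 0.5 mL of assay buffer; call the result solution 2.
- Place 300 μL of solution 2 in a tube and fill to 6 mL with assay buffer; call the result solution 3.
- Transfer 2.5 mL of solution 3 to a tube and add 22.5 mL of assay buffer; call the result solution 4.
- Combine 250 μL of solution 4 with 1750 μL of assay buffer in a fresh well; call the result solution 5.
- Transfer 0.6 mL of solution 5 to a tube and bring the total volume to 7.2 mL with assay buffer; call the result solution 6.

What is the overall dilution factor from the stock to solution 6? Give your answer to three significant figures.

5.76 × 10^5

Step 1: 15-fold → factor 15
Step 2: 500 μL + 0.5 mL = 1000 μL total → factor 1000/500 = 2
Step 3: 300 μL brought to 6 mL → factor 6000/300 = 20
Step 4: 2.5 mL + 22.5 mL = 25 mL total → factor 25/2.5 = 10
Step 5: 250 μL + 1750 μL = 2000 μL total → factor 2000/250 = 8
Step 6: 0.6 mL brought to 7.2 mL → factor 7.2/0.6 = 12
Overall dilution factor = 15 × 2 × 20 × 10 × 8 × 12 = 5.76 × 10^5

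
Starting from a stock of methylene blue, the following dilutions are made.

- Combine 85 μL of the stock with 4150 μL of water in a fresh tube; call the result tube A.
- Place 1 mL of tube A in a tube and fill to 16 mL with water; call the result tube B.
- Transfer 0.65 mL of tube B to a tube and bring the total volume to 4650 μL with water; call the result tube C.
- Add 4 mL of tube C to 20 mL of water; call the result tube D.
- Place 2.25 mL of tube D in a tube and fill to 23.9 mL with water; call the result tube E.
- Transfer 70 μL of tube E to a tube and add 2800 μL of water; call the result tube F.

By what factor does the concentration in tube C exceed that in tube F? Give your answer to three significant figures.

Step 1: 85 μL + 4150 μL = 4235 μL total → factor 4235/85 = 49.824
Step 2: 1 mL brought to 16 mL → factor 16/1 = 16
Step 3: 0.65 mL brought to 4650 μL → factor 4.65/0.65 = 7.1538
Step 4: 4 mL + 20 mL = 24 mL total → factor 24/4 = 6
Step 5: 2.25 mL brought to 23.9 mL → factor 23.9/2.25 = 10.622
Step 6: 70 μL + 2800 μL = 2870 μL total → factor 2870/70 = 41
Dilution factor to tube C = 5702.9; to tube F = 1.4902 × 10^7
[tube C]/[tube F] = (factor to tube F)/(factor to tube C) = 1.4902 × 10^7/5702.9 = 2.61 × 10^3

2.61 × 10^3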